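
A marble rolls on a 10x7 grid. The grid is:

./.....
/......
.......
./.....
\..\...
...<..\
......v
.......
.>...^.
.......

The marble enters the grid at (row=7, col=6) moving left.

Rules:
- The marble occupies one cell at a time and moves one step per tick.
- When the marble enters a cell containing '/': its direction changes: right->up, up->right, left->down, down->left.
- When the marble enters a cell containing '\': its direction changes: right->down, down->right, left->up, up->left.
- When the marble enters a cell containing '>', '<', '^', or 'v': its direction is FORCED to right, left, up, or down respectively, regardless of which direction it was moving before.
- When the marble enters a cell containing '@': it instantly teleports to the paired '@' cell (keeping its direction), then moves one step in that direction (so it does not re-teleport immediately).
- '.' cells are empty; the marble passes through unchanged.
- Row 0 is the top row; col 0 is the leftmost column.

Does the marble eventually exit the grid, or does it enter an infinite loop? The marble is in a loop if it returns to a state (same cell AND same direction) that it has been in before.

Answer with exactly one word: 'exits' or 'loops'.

Answer: exits

Derivation:
Step 1: enter (7,6), '.' pass, move left to (7,5)
Step 2: enter (7,5), '.' pass, move left to (7,4)
Step 3: enter (7,4), '.' pass, move left to (7,3)
Step 4: enter (7,3), '.' pass, move left to (7,2)
Step 5: enter (7,2), '.' pass, move left to (7,1)
Step 6: enter (7,1), '.' pass, move left to (7,0)
Step 7: enter (7,0), '.' pass, move left to (7,-1)
Step 8: at (7,-1) — EXIT via left edge, pos 7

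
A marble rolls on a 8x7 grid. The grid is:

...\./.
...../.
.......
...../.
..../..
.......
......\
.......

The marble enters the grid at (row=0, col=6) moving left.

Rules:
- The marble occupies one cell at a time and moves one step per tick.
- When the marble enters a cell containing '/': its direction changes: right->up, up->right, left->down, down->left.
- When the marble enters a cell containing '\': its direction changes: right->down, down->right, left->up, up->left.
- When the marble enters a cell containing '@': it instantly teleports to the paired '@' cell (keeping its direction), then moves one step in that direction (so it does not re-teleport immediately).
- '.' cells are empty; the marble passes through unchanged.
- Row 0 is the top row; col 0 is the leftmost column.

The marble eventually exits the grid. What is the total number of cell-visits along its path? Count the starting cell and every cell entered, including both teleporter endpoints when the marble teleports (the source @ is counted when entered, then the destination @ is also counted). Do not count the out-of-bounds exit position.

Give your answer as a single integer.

Answer: 8

Derivation:
Step 1: enter (0,6), '.' pass, move left to (0,5)
Step 2: enter (0,5), '/' deflects left->down, move down to (1,5)
Step 3: enter (1,5), '/' deflects down->left, move left to (1,4)
Step 4: enter (1,4), '.' pass, move left to (1,3)
Step 5: enter (1,3), '.' pass, move left to (1,2)
Step 6: enter (1,2), '.' pass, move left to (1,1)
Step 7: enter (1,1), '.' pass, move left to (1,0)
Step 8: enter (1,0), '.' pass, move left to (1,-1)
Step 9: at (1,-1) — EXIT via left edge, pos 1
Path length (cell visits): 8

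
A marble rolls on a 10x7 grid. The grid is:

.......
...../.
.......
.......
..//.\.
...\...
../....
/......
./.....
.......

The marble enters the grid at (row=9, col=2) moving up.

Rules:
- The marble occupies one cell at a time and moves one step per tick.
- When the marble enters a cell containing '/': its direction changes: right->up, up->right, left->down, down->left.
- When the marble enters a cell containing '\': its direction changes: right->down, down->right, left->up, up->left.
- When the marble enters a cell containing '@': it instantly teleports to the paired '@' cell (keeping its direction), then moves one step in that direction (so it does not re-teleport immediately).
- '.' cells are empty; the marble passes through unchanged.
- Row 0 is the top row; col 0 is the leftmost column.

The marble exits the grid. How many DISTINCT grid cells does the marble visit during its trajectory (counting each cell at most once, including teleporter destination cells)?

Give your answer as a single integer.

Answer: 8

Derivation:
Step 1: enter (9,2), '.' pass, move up to (8,2)
Step 2: enter (8,2), '.' pass, move up to (7,2)
Step 3: enter (7,2), '.' pass, move up to (6,2)
Step 4: enter (6,2), '/' deflects up->right, move right to (6,3)
Step 5: enter (6,3), '.' pass, move right to (6,4)
Step 6: enter (6,4), '.' pass, move right to (6,5)
Step 7: enter (6,5), '.' pass, move right to (6,6)
Step 8: enter (6,6), '.' pass, move right to (6,7)
Step 9: at (6,7) — EXIT via right edge, pos 6
Distinct cells visited: 8 (path length 8)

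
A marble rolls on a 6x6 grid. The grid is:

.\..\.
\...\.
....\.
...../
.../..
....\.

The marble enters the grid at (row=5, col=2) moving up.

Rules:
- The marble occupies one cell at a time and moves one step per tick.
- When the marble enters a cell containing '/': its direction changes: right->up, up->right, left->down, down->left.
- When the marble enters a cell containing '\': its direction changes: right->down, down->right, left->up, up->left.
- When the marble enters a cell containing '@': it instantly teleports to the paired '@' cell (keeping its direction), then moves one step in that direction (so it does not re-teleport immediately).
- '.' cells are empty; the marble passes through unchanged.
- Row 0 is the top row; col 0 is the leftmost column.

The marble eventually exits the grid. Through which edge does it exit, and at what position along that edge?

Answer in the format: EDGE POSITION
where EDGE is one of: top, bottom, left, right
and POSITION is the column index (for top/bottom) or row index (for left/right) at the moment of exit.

Answer: top 2

Derivation:
Step 1: enter (5,2), '.' pass, move up to (4,2)
Step 2: enter (4,2), '.' pass, move up to (3,2)
Step 3: enter (3,2), '.' pass, move up to (2,2)
Step 4: enter (2,2), '.' pass, move up to (1,2)
Step 5: enter (1,2), '.' pass, move up to (0,2)
Step 6: enter (0,2), '.' pass, move up to (-1,2)
Step 7: at (-1,2) — EXIT via top edge, pos 2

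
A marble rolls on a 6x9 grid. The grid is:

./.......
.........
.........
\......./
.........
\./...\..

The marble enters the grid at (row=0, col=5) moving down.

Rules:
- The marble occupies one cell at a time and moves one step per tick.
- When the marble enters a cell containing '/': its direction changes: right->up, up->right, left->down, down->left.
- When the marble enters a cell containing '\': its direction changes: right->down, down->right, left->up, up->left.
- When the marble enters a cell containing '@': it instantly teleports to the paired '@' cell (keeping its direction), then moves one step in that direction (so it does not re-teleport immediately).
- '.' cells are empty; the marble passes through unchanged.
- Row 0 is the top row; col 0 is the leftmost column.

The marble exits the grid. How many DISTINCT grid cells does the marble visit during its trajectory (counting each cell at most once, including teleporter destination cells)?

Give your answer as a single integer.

Step 1: enter (0,5), '.' pass, move down to (1,5)
Step 2: enter (1,5), '.' pass, move down to (2,5)
Step 3: enter (2,5), '.' pass, move down to (3,5)
Step 4: enter (3,5), '.' pass, move down to (4,5)
Step 5: enter (4,5), '.' pass, move down to (5,5)
Step 6: enter (5,5), '.' pass, move down to (6,5)
Step 7: at (6,5) — EXIT via bottom edge, pos 5
Distinct cells visited: 6 (path length 6)

Answer: 6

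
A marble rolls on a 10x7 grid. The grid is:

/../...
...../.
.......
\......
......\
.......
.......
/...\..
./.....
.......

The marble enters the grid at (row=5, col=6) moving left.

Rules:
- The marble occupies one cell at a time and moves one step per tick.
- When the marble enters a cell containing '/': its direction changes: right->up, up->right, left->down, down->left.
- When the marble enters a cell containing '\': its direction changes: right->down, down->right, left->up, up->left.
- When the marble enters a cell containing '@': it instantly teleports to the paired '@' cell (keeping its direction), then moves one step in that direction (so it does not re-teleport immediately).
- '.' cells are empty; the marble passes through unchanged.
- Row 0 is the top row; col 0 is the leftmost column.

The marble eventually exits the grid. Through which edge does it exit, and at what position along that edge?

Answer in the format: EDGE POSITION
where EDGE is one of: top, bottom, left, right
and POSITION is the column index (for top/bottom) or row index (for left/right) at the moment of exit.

Step 1: enter (5,6), '.' pass, move left to (5,5)
Step 2: enter (5,5), '.' pass, move left to (5,4)
Step 3: enter (5,4), '.' pass, move left to (5,3)
Step 4: enter (5,3), '.' pass, move left to (5,2)
Step 5: enter (5,2), '.' pass, move left to (5,1)
Step 6: enter (5,1), '.' pass, move left to (5,0)
Step 7: enter (5,0), '.' pass, move left to (5,-1)
Step 8: at (5,-1) — EXIT via left edge, pos 5

Answer: left 5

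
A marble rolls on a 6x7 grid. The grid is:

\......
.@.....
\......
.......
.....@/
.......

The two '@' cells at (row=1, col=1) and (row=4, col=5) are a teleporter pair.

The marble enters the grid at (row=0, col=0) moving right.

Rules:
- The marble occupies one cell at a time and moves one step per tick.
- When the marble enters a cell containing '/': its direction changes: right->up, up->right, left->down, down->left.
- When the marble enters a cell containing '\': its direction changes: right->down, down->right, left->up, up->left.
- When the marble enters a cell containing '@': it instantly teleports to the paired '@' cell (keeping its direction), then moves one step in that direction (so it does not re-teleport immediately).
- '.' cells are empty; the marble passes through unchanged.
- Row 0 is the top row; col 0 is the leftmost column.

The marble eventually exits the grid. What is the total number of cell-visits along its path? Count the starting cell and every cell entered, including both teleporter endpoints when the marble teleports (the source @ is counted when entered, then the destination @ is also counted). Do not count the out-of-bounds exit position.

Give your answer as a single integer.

Answer: 9

Derivation:
Step 1: enter (0,0), '\' deflects right->down, move down to (1,0)
Step 2: enter (1,0), '.' pass, move down to (2,0)
Step 3: enter (2,0), '\' deflects down->right, move right to (2,1)
Step 4: enter (2,1), '.' pass, move right to (2,2)
Step 5: enter (2,2), '.' pass, move right to (2,3)
Step 6: enter (2,3), '.' pass, move right to (2,4)
Step 7: enter (2,4), '.' pass, move right to (2,5)
Step 8: enter (2,5), '.' pass, move right to (2,6)
Step 9: enter (2,6), '.' pass, move right to (2,7)
Step 10: at (2,7) — EXIT via right edge, pos 2
Path length (cell visits): 9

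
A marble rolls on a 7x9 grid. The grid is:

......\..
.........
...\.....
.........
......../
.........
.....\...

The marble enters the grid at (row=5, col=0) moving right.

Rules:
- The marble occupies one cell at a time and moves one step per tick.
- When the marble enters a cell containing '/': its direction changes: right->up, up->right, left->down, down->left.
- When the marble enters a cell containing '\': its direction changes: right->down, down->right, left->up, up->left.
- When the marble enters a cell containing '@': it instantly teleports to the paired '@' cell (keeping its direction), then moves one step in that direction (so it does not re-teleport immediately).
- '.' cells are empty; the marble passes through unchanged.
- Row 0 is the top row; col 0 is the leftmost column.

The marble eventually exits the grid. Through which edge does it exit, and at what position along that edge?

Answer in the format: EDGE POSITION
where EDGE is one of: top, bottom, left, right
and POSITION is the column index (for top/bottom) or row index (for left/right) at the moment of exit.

Step 1: enter (5,0), '.' pass, move right to (5,1)
Step 2: enter (5,1), '.' pass, move right to (5,2)
Step 3: enter (5,2), '.' pass, move right to (5,3)
Step 4: enter (5,3), '.' pass, move right to (5,4)
Step 5: enter (5,4), '.' pass, move right to (5,5)
Step 6: enter (5,5), '.' pass, move right to (5,6)
Step 7: enter (5,6), '.' pass, move right to (5,7)
Step 8: enter (5,7), '.' pass, move right to (5,8)
Step 9: enter (5,8), '.' pass, move right to (5,9)
Step 10: at (5,9) — EXIT via right edge, pos 5

Answer: right 5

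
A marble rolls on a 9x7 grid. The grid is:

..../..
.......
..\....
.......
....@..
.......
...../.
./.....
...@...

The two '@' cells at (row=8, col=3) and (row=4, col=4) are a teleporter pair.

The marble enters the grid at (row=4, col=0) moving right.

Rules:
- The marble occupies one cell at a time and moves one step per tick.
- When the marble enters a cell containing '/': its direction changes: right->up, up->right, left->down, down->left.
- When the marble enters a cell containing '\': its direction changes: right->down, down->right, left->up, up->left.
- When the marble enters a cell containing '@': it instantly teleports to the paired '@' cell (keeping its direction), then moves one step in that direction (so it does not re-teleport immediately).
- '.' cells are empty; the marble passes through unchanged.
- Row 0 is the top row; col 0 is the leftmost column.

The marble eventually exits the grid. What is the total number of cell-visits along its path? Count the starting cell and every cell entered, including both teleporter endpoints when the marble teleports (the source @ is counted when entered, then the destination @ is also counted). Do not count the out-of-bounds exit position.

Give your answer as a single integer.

Step 1: enter (4,0), '.' pass, move right to (4,1)
Step 2: enter (4,1), '.' pass, move right to (4,2)
Step 3: enter (4,2), '.' pass, move right to (4,3)
Step 4: enter (4,3), '.' pass, move right to (4,4)
Step 5: enter (4,4), '@' teleport (4,4)->(8,3), also enter (8,3), move right to (8,4)
Step 6: enter (8,4), '.' pass, move right to (8,5)
Step 7: enter (8,5), '.' pass, move right to (8,6)
Step 8: enter (8,6), '.' pass, move right to (8,7)
Step 9: at (8,7) — EXIT via right edge, pos 8
Path length (cell visits): 9

Answer: 9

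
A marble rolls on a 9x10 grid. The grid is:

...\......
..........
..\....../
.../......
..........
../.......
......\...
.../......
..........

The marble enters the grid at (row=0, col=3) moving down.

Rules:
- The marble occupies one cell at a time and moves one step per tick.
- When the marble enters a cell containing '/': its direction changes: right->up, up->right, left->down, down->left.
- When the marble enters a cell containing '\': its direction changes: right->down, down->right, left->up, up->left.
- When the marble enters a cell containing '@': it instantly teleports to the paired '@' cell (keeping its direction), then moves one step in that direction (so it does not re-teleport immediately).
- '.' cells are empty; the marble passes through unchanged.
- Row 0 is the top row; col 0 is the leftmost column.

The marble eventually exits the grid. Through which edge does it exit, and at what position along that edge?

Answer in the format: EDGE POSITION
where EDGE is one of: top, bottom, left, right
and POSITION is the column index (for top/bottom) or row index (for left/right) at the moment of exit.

Answer: right 0

Derivation:
Step 1: enter (0,3), '\' deflects down->right, move right to (0,4)
Step 2: enter (0,4), '.' pass, move right to (0,5)
Step 3: enter (0,5), '.' pass, move right to (0,6)
Step 4: enter (0,6), '.' pass, move right to (0,7)
Step 5: enter (0,7), '.' pass, move right to (0,8)
Step 6: enter (0,8), '.' pass, move right to (0,9)
Step 7: enter (0,9), '.' pass, move right to (0,10)
Step 8: at (0,10) — EXIT via right edge, pos 0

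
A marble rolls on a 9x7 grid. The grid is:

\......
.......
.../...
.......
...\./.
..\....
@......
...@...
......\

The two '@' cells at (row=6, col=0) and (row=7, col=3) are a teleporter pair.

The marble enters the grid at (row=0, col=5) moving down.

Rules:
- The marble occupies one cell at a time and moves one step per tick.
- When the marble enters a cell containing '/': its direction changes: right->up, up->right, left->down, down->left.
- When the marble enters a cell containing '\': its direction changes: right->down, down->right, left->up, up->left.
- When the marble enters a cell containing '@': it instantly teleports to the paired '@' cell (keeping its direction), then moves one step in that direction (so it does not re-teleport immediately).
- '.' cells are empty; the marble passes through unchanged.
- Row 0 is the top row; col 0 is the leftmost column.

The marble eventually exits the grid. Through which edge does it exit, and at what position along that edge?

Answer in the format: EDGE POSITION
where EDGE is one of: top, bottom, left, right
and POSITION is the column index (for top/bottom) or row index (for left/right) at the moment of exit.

Answer: right 2

Derivation:
Step 1: enter (0,5), '.' pass, move down to (1,5)
Step 2: enter (1,5), '.' pass, move down to (2,5)
Step 3: enter (2,5), '.' pass, move down to (3,5)
Step 4: enter (3,5), '.' pass, move down to (4,5)
Step 5: enter (4,5), '/' deflects down->left, move left to (4,4)
Step 6: enter (4,4), '.' pass, move left to (4,3)
Step 7: enter (4,3), '\' deflects left->up, move up to (3,3)
Step 8: enter (3,3), '.' pass, move up to (2,3)
Step 9: enter (2,3), '/' deflects up->right, move right to (2,4)
Step 10: enter (2,4), '.' pass, move right to (2,5)
Step 11: enter (2,5), '.' pass, move right to (2,6)
Step 12: enter (2,6), '.' pass, move right to (2,7)
Step 13: at (2,7) — EXIT via right edge, pos 2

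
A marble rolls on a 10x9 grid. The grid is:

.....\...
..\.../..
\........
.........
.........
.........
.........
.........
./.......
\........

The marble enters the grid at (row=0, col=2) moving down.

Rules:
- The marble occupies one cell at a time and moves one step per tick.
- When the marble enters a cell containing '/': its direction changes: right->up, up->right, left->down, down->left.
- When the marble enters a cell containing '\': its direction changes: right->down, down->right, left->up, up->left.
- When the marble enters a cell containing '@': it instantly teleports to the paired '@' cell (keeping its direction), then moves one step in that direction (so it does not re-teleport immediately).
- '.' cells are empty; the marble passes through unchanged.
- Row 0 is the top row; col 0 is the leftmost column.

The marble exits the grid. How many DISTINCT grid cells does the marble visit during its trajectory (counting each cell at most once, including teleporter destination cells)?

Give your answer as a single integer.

Answer: 7

Derivation:
Step 1: enter (0,2), '.' pass, move down to (1,2)
Step 2: enter (1,2), '\' deflects down->right, move right to (1,3)
Step 3: enter (1,3), '.' pass, move right to (1,4)
Step 4: enter (1,4), '.' pass, move right to (1,5)
Step 5: enter (1,5), '.' pass, move right to (1,6)
Step 6: enter (1,6), '/' deflects right->up, move up to (0,6)
Step 7: enter (0,6), '.' pass, move up to (-1,6)
Step 8: at (-1,6) — EXIT via top edge, pos 6
Distinct cells visited: 7 (path length 7)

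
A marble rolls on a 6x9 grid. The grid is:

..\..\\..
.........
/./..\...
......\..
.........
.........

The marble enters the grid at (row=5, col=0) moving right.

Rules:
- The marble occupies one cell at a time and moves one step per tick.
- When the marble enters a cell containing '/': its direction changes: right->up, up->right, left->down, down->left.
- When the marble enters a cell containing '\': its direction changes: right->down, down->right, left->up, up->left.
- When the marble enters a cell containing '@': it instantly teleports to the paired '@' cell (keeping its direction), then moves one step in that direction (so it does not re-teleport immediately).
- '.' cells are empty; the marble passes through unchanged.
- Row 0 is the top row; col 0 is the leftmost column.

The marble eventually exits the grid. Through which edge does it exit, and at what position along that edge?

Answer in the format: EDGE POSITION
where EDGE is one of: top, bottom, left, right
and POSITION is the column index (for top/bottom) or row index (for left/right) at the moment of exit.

Step 1: enter (5,0), '.' pass, move right to (5,1)
Step 2: enter (5,1), '.' pass, move right to (5,2)
Step 3: enter (5,2), '.' pass, move right to (5,3)
Step 4: enter (5,3), '.' pass, move right to (5,4)
Step 5: enter (5,4), '.' pass, move right to (5,5)
Step 6: enter (5,5), '.' pass, move right to (5,6)
Step 7: enter (5,6), '.' pass, move right to (5,7)
Step 8: enter (5,7), '.' pass, move right to (5,8)
Step 9: enter (5,8), '.' pass, move right to (5,9)
Step 10: at (5,9) — EXIT via right edge, pos 5

Answer: right 5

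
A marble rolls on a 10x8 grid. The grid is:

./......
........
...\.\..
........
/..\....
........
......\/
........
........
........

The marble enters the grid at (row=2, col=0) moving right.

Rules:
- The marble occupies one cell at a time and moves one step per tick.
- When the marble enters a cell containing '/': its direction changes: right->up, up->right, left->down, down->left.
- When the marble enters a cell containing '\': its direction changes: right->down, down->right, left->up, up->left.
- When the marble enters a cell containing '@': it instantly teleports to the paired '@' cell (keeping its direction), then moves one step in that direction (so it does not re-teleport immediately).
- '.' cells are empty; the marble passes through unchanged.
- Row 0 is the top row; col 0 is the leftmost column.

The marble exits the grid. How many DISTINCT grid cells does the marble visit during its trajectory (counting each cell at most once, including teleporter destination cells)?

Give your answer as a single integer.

Answer: 10

Derivation:
Step 1: enter (2,0), '.' pass, move right to (2,1)
Step 2: enter (2,1), '.' pass, move right to (2,2)
Step 3: enter (2,2), '.' pass, move right to (2,3)
Step 4: enter (2,3), '\' deflects right->down, move down to (3,3)
Step 5: enter (3,3), '.' pass, move down to (4,3)
Step 6: enter (4,3), '\' deflects down->right, move right to (4,4)
Step 7: enter (4,4), '.' pass, move right to (4,5)
Step 8: enter (4,5), '.' pass, move right to (4,6)
Step 9: enter (4,6), '.' pass, move right to (4,7)
Step 10: enter (4,7), '.' pass, move right to (4,8)
Step 11: at (4,8) — EXIT via right edge, pos 4
Distinct cells visited: 10 (path length 10)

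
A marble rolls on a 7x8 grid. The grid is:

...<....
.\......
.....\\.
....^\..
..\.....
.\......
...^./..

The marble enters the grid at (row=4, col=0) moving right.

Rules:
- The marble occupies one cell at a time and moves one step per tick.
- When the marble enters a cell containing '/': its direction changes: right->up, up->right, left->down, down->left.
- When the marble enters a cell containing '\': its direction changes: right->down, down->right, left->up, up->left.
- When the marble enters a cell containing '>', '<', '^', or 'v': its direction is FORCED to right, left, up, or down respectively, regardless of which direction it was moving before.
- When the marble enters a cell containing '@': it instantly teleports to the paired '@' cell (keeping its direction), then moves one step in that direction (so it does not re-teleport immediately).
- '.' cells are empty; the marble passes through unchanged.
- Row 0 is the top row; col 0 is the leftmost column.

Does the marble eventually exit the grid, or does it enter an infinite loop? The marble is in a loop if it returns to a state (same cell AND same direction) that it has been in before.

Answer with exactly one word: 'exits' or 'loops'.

Answer: exits

Derivation:
Step 1: enter (4,0), '.' pass, move right to (4,1)
Step 2: enter (4,1), '.' pass, move right to (4,2)
Step 3: enter (4,2), '\' deflects right->down, move down to (5,2)
Step 4: enter (5,2), '.' pass, move down to (6,2)
Step 5: enter (6,2), '.' pass, move down to (7,2)
Step 6: at (7,2) — EXIT via bottom edge, pos 2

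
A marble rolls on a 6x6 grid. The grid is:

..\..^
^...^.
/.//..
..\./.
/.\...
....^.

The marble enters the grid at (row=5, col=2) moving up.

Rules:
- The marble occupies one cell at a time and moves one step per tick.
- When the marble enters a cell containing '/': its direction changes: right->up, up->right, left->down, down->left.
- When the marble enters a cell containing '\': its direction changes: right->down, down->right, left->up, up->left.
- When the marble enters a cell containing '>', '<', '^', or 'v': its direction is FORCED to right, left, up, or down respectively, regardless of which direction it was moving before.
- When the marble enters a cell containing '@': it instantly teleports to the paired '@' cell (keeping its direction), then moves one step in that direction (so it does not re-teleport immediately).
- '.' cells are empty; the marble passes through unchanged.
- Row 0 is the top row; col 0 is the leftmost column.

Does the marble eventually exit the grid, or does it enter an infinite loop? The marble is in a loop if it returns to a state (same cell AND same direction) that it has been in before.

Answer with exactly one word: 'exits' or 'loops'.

Answer: exits

Derivation:
Step 1: enter (5,2), '.' pass, move up to (4,2)
Step 2: enter (4,2), '\' deflects up->left, move left to (4,1)
Step 3: enter (4,1), '.' pass, move left to (4,0)
Step 4: enter (4,0), '/' deflects left->down, move down to (5,0)
Step 5: enter (5,0), '.' pass, move down to (6,0)
Step 6: at (6,0) — EXIT via bottom edge, pos 0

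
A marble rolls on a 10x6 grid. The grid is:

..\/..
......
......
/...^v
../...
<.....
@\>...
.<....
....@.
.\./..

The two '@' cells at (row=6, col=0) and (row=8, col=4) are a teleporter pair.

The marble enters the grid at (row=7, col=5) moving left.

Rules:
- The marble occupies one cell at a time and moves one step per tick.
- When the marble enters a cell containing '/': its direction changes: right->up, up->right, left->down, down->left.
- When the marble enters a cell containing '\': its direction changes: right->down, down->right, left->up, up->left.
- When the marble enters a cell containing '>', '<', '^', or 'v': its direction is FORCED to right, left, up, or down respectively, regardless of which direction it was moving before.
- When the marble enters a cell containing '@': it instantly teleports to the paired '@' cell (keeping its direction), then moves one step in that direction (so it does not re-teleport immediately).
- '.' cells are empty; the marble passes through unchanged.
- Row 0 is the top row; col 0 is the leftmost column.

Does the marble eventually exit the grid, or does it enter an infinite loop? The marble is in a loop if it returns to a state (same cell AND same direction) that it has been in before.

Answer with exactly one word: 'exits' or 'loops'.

Answer: exits

Derivation:
Step 1: enter (7,5), '.' pass, move left to (7,4)
Step 2: enter (7,4), '.' pass, move left to (7,3)
Step 3: enter (7,3), '.' pass, move left to (7,2)
Step 4: enter (7,2), '.' pass, move left to (7,1)
Step 5: enter (7,1), '<' forces left->left, move left to (7,0)
Step 6: enter (7,0), '.' pass, move left to (7,-1)
Step 7: at (7,-1) — EXIT via left edge, pos 7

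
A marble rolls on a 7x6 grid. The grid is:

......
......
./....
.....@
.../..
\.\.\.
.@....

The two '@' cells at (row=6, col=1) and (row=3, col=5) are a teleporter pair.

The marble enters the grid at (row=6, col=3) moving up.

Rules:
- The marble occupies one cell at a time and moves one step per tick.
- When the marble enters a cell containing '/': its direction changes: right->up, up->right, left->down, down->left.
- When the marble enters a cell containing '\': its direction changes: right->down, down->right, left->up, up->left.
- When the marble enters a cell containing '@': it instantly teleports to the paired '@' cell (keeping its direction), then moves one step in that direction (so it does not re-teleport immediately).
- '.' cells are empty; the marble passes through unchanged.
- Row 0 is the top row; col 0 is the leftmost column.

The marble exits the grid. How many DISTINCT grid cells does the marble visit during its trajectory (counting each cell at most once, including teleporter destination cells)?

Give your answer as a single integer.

Step 1: enter (6,3), '.' pass, move up to (5,3)
Step 2: enter (5,3), '.' pass, move up to (4,3)
Step 3: enter (4,3), '/' deflects up->right, move right to (4,4)
Step 4: enter (4,4), '.' pass, move right to (4,5)
Step 5: enter (4,5), '.' pass, move right to (4,6)
Step 6: at (4,6) — EXIT via right edge, pos 4
Distinct cells visited: 5 (path length 5)

Answer: 5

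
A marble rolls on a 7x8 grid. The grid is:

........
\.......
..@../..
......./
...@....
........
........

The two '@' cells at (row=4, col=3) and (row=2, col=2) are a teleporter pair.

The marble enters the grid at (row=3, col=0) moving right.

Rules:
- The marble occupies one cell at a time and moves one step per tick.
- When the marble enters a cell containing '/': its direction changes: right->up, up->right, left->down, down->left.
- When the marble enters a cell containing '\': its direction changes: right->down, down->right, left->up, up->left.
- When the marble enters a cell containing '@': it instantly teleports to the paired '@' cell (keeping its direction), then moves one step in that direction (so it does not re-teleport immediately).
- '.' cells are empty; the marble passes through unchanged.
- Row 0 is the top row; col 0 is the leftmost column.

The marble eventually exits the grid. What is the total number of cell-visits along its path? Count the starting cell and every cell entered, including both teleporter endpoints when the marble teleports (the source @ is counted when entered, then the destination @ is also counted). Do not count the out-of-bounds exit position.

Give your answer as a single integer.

Answer: 11

Derivation:
Step 1: enter (3,0), '.' pass, move right to (3,1)
Step 2: enter (3,1), '.' pass, move right to (3,2)
Step 3: enter (3,2), '.' pass, move right to (3,3)
Step 4: enter (3,3), '.' pass, move right to (3,4)
Step 5: enter (3,4), '.' pass, move right to (3,5)
Step 6: enter (3,5), '.' pass, move right to (3,6)
Step 7: enter (3,6), '.' pass, move right to (3,7)
Step 8: enter (3,7), '/' deflects right->up, move up to (2,7)
Step 9: enter (2,7), '.' pass, move up to (1,7)
Step 10: enter (1,7), '.' pass, move up to (0,7)
Step 11: enter (0,7), '.' pass, move up to (-1,7)
Step 12: at (-1,7) — EXIT via top edge, pos 7
Path length (cell visits): 11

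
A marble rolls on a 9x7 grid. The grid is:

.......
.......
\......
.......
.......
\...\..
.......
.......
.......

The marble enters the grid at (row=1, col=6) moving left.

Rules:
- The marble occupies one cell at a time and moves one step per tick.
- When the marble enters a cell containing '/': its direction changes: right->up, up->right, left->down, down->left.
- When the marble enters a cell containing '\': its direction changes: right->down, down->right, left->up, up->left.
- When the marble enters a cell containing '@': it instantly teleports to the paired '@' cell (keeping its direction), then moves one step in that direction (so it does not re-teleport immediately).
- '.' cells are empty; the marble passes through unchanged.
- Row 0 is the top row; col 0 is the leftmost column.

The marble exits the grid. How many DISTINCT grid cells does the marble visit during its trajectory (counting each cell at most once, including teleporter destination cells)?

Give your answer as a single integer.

Answer: 7

Derivation:
Step 1: enter (1,6), '.' pass, move left to (1,5)
Step 2: enter (1,5), '.' pass, move left to (1,4)
Step 3: enter (1,4), '.' pass, move left to (1,3)
Step 4: enter (1,3), '.' pass, move left to (1,2)
Step 5: enter (1,2), '.' pass, move left to (1,1)
Step 6: enter (1,1), '.' pass, move left to (1,0)
Step 7: enter (1,0), '.' pass, move left to (1,-1)
Step 8: at (1,-1) — EXIT via left edge, pos 1
Distinct cells visited: 7 (path length 7)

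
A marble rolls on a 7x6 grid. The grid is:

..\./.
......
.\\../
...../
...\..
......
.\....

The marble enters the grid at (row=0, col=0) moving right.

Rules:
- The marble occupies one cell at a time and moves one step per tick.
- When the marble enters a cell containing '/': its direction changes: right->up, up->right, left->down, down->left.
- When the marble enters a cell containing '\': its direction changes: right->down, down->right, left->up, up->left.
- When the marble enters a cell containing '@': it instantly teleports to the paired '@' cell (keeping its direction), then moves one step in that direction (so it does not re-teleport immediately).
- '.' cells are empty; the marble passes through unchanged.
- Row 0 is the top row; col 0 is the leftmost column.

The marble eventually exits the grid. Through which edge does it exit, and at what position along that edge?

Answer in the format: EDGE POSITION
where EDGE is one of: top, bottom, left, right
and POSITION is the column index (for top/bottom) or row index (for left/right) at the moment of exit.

Step 1: enter (0,0), '.' pass, move right to (0,1)
Step 2: enter (0,1), '.' pass, move right to (0,2)
Step 3: enter (0,2), '\' deflects right->down, move down to (1,2)
Step 4: enter (1,2), '.' pass, move down to (2,2)
Step 5: enter (2,2), '\' deflects down->right, move right to (2,3)
Step 6: enter (2,3), '.' pass, move right to (2,4)
Step 7: enter (2,4), '.' pass, move right to (2,5)
Step 8: enter (2,5), '/' deflects right->up, move up to (1,5)
Step 9: enter (1,5), '.' pass, move up to (0,5)
Step 10: enter (0,5), '.' pass, move up to (-1,5)
Step 11: at (-1,5) — EXIT via top edge, pos 5

Answer: top 5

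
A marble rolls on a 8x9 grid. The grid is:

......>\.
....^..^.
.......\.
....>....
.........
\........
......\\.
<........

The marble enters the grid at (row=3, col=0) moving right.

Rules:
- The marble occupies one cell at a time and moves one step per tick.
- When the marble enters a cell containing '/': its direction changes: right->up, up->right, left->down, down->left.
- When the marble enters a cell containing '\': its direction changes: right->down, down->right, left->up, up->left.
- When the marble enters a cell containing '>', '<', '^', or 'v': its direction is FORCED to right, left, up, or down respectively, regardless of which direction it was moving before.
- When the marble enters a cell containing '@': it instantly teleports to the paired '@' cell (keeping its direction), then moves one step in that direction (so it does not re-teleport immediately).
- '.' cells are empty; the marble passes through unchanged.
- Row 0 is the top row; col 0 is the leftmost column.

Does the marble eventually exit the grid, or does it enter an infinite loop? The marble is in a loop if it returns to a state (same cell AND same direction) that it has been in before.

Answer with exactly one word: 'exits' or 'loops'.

Step 1: enter (3,0), '.' pass, move right to (3,1)
Step 2: enter (3,1), '.' pass, move right to (3,2)
Step 3: enter (3,2), '.' pass, move right to (3,3)
Step 4: enter (3,3), '.' pass, move right to (3,4)
Step 5: enter (3,4), '>' forces right->right, move right to (3,5)
Step 6: enter (3,5), '.' pass, move right to (3,6)
Step 7: enter (3,6), '.' pass, move right to (3,7)
Step 8: enter (3,7), '.' pass, move right to (3,8)
Step 9: enter (3,8), '.' pass, move right to (3,9)
Step 10: at (3,9) — EXIT via right edge, pos 3

Answer: exits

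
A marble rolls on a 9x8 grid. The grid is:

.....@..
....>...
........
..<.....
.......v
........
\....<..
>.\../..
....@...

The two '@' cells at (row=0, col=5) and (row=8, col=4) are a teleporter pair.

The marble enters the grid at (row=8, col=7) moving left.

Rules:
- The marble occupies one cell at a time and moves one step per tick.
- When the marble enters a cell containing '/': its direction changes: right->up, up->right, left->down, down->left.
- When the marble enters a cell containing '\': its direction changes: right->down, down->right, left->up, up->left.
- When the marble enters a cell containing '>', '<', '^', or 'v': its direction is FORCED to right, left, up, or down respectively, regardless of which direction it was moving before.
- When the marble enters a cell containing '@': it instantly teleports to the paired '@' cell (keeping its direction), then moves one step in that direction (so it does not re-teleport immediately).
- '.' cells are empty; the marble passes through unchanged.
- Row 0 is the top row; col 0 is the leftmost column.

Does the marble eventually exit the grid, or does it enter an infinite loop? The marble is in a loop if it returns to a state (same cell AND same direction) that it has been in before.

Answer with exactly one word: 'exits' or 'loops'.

Step 1: enter (8,7), '.' pass, move left to (8,6)
Step 2: enter (8,6), '.' pass, move left to (8,5)
Step 3: enter (8,5), '.' pass, move left to (8,4)
Step 4: enter (8,4), '@' teleport (8,4)->(0,5), also enter (0,5), move left to (0,4)
Step 5: enter (0,4), '.' pass, move left to (0,3)
Step 6: enter (0,3), '.' pass, move left to (0,2)
Step 7: enter (0,2), '.' pass, move left to (0,1)
Step 8: enter (0,1), '.' pass, move left to (0,0)
Step 9: enter (0,0), '.' pass, move left to (0,-1)
Step 10: at (0,-1) — EXIT via left edge, pos 0

Answer: exits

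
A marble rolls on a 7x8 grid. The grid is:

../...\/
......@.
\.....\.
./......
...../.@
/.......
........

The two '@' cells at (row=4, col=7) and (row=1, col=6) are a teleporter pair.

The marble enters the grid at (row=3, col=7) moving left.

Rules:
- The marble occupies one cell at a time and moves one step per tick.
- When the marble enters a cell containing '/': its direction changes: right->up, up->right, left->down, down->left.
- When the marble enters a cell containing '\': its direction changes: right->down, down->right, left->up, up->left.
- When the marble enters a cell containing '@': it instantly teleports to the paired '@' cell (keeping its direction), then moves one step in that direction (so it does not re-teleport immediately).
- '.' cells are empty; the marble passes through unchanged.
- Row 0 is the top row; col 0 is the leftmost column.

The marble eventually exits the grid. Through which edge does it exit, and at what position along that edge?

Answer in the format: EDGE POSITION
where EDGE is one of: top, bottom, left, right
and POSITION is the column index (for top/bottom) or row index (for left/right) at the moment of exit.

Answer: bottom 1

Derivation:
Step 1: enter (3,7), '.' pass, move left to (3,6)
Step 2: enter (3,6), '.' pass, move left to (3,5)
Step 3: enter (3,5), '.' pass, move left to (3,4)
Step 4: enter (3,4), '.' pass, move left to (3,3)
Step 5: enter (3,3), '.' pass, move left to (3,2)
Step 6: enter (3,2), '.' pass, move left to (3,1)
Step 7: enter (3,1), '/' deflects left->down, move down to (4,1)
Step 8: enter (4,1), '.' pass, move down to (5,1)
Step 9: enter (5,1), '.' pass, move down to (6,1)
Step 10: enter (6,1), '.' pass, move down to (7,1)
Step 11: at (7,1) — EXIT via bottom edge, pos 1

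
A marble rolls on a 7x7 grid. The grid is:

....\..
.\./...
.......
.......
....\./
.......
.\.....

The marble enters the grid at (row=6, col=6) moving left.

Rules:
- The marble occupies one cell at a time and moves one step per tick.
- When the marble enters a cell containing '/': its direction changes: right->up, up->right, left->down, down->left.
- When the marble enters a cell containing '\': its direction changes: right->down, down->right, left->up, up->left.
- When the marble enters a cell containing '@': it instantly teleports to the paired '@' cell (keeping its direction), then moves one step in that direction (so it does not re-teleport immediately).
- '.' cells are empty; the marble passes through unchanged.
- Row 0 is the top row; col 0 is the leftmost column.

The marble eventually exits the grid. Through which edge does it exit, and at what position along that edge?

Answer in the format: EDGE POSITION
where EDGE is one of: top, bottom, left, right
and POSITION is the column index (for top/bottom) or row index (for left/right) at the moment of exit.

Step 1: enter (6,6), '.' pass, move left to (6,5)
Step 2: enter (6,5), '.' pass, move left to (6,4)
Step 3: enter (6,4), '.' pass, move left to (6,3)
Step 4: enter (6,3), '.' pass, move left to (6,2)
Step 5: enter (6,2), '.' pass, move left to (6,1)
Step 6: enter (6,1), '\' deflects left->up, move up to (5,1)
Step 7: enter (5,1), '.' pass, move up to (4,1)
Step 8: enter (4,1), '.' pass, move up to (3,1)
Step 9: enter (3,1), '.' pass, move up to (2,1)
Step 10: enter (2,1), '.' pass, move up to (1,1)
Step 11: enter (1,1), '\' deflects up->left, move left to (1,0)
Step 12: enter (1,0), '.' pass, move left to (1,-1)
Step 13: at (1,-1) — EXIT via left edge, pos 1

Answer: left 1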